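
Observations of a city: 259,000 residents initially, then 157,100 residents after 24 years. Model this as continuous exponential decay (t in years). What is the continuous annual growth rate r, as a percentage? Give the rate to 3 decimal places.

157100 = 259000 · e^(r·24)
e^(24r) = 157100/259000 = 0.60656
r = ln(0.60656) / 24 = -0.49995 / 24

r ≈ -2.083% per year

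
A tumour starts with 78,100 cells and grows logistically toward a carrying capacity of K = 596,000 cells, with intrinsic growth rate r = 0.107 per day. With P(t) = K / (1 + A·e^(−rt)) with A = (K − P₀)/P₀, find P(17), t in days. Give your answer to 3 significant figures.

A = (596000 − 78100)/78100 = 6.63124
P(17) = 596000 / (1 + 6.63124·e^(−0.107·17)) = 596000 / (1 + 6.63124·0.162188)
= 596000 / 2.07551 ≈ 287158.76

≈ 287,000 cells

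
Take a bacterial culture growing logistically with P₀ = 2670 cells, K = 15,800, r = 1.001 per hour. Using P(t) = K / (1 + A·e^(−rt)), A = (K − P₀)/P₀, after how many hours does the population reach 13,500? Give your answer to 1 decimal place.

t ≈ 3.4 hours

A = (15800 − 2670)/2670 = 4.9176
13500 = 15800/(1 + 4.9176·e^(−1.001t)) → 1 + 4.9176·e^(−1.001t) = 1.17037
e^(−1.001t) = 0.034645 → t = ln(28.86419)/1.001 = 3.3626/1.001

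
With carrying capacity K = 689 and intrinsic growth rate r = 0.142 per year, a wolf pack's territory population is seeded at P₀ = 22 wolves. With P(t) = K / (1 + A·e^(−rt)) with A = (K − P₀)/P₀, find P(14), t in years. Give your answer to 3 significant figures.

≈ 134 wolves

A = (689 − 22)/22 = 30.31818
P(14) = 689 / (1 + 30.31818·e^(−0.142·14)) = 689 / (1 + 30.31818·0.136969)
= 689 / 5.15265 ≈ 133.72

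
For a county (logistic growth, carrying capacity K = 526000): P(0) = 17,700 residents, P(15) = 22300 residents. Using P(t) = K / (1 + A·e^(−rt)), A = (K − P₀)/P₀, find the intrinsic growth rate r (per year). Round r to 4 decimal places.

A = (526000 − 17700)/17700 = 28.71751
22300 = 526000/(1 + 28.71751·e^(−r·15)) → e^(−15r) = (23.58744 − 1)/28.71751 = 0.786539
r = −ln(0.786539)/15 = 0.24011/15

r ≈ 0.0160 per year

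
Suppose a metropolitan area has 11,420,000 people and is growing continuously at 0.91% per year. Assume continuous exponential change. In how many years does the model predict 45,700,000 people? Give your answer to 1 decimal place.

45700000 = 11420000 · e^(0.0091·t)
t = ln(45700000/11420000) / 0.0091 = ln(4.00175) / 0.0091 = 1.38673 / 0.0091

t ≈ 152.4 years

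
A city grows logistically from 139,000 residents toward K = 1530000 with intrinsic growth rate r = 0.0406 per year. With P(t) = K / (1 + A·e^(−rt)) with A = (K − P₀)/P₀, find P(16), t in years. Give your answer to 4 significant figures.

≈ 245,700 residents

A = (1530000 − 139000)/139000 = 10.00719
P(16) = 1530000 / (1 + 10.00719·e^(−0.0406·16)) = 1530000 / (1 + 10.00719·0.522255)
= 1530000 / 6.2263 ≈ 245731.67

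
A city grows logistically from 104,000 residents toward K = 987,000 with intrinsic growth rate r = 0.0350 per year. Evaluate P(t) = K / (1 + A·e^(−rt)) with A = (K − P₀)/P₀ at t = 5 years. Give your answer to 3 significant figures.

≈ 121,000 residents

A = (987000 − 104000)/104000 = 8.49038
P(5) = 987000 / (1 + 8.49038·e^(−0.035·5)) = 987000 / (1 + 8.49038·0.839457)
= 987000 / 8.12731 ≈ 121442.35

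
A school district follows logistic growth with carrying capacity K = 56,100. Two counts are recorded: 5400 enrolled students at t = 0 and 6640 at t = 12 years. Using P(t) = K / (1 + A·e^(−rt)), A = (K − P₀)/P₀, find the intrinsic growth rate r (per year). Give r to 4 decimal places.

A = (56100 − 5400)/5400 = 9.38889
6640 = 56100/(1 + 9.38889·e^(−r·12)) → e^(−12r) = (8.4488 − 1)/9.38889 = 0.793363
r = −ln(0.793363)/12 = 0.23147/12

r ≈ 0.0193 per year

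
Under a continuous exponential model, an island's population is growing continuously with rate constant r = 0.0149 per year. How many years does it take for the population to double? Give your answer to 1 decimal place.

doubling time = ln(2) / |r| = 0.69315 / 0.0149

doubling time ≈ 46.5 years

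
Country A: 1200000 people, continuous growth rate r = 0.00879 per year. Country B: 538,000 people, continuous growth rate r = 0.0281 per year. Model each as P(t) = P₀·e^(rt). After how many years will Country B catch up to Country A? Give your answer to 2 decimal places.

1200000·e^(0.00879t) = 538000·e^(0.0281t)
1200000/538000 = e^((0.0281 − 0.00879)t) → ln(2.23048) = 0.01931·t
t = 0.80222 / 0.01931

t ≈ 41.54 years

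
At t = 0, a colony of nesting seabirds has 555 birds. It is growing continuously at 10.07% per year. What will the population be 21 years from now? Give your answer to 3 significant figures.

≈ 4,600 birds

P(21) = 555 · e^(0.1007·21) = 555 · e^(2.1147)
= 555 · 8.2871 ≈ 4599.34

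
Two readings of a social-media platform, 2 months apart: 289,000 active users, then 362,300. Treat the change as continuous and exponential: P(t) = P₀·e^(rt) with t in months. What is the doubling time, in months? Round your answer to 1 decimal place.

doubling time ≈ 6.1 months

r = ln(362300/289000) / 2 = ln(1.25363) / 2 ≈ 0.113023 per month
doubling time = ln 2 / |r| = 0.69315 / 0.113023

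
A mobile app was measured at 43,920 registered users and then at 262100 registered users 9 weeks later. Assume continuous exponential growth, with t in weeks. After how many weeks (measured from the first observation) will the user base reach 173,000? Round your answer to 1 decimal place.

t ≈ 6.9 weeks

r = ln(262100/43920) / 9 ≈ 0.198484 per week
t = ln(173000/43920) / r = 1.37092 / 0.198484 ≈ 6.907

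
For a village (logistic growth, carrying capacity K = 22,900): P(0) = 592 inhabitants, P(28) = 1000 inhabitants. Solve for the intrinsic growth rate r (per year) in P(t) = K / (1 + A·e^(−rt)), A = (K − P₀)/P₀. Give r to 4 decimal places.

A = (22900 − 592)/592 = 37.68243
1000 = 22900/(1 + 37.68243·e^(−r·28)) → e^(−28r) = (22.9 − 1)/37.68243 = 0.581173
r = −ln(0.581173)/28 = 0.54271/28

r ≈ 0.0194 per year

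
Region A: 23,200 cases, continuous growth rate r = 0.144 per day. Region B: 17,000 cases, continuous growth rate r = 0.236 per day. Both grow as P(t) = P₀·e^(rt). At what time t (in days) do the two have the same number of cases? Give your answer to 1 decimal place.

23200·e^(0.144t) = 17000·e^(0.236t)
23200/17000 = e^((0.236 − 0.144)t) → ln(1.36471) = 0.092·t
t = 0.31094 / 0.092

t ≈ 3.4 days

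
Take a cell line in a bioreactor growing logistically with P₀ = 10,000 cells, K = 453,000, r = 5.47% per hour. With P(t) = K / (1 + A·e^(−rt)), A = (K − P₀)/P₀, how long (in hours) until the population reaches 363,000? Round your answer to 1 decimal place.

t ≈ 94.8 hours

A = (453000 − 10000)/10000 = 44.3
363000 = 453000/(1 + 44.3·e^(−0.0547t)) → 1 + 44.3·e^(−0.0547t) = 1.24793
e^(−0.0547t) = 0.005597 → t = ln(178.67667)/0.0547 = 5.18558/0.0547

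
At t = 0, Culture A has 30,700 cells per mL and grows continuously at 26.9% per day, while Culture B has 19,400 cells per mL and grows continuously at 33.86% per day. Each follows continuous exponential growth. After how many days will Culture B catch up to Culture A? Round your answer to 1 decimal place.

t ≈ 6.6 days

30700·e^(0.269t) = 19400·e^(0.3386t)
30700/19400 = e^((0.3386 − 0.269)t) → ln(1.58247) = 0.0696·t
t = 0.45899 / 0.0696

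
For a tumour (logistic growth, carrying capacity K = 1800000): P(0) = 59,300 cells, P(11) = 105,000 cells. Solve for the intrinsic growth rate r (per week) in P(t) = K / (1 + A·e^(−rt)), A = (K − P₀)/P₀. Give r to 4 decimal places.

r ≈ 0.0544 per week

A = (1800000 − 59300)/59300 = 29.35413
105000 = 1800000/(1 + 29.35413·e^(−r·11)) → e^(−11r) = (17.14286 − 1)/29.35413 = 0.549935
r = −ln(0.549935)/11 = 0.59796/11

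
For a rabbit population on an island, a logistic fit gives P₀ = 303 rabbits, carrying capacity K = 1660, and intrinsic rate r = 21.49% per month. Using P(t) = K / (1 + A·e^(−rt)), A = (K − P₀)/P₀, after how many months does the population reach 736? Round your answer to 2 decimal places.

t ≈ 5.92 months

A = (1660 − 303)/303 = 4.47855
736 = 1660/(1 + 4.47855·e^(−0.2149t)) → 1 + 4.47855·e^(−0.2149t) = 2.25543
e^(−0.2149t) = 0.280322 → t = ln(3.56733)/0.2149 = 1.27182/0.2149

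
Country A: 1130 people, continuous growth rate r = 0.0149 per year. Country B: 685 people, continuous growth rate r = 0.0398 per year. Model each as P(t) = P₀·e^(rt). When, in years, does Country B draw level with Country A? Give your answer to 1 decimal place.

1130·e^(0.0149t) = 685·e^(0.0398t)
1130/685 = e^((0.0398 − 0.0149)t) → ln(1.64964) = 0.0249·t
t = 0.50055 / 0.0249

t ≈ 20.1 years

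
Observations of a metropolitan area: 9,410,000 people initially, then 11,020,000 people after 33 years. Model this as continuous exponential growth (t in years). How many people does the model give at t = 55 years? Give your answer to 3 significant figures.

≈ 12,200,000 people

r = ln(11020000/9410000) / 33 ≈ 0.004786 per year
P(55) = 9410000 · e^(0.004786·55) = 9410000 · 1.30113 ≈ 12243612.48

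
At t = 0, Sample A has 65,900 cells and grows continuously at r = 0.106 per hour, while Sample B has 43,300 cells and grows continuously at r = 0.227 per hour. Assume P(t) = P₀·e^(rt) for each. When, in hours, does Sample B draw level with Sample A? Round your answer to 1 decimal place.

t ≈ 3.5 hours

65900·e^(0.106t) = 43300·e^(0.227t)
65900/43300 = e^((0.227 − 0.106)t) → ln(1.52194) = 0.121·t
t = 0.41999 / 0.121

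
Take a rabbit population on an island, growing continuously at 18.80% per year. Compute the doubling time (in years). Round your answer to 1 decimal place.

doubling time ≈ 3.7 years

doubling time = ln(2) / |r| = 0.69315 / 0.188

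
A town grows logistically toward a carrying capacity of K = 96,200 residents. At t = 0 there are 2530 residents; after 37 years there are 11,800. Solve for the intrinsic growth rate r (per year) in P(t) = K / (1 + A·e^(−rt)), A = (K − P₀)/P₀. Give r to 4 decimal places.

r ≈ 0.0444 per year

A = (96200 − 2530)/2530 = 37.02372
11800 = 96200/(1 + 37.02372·e^(−r·37)) → e^(−37r) = (8.15254 − 1)/37.02372 = 0.193188
r = −ln(0.193188)/37 = 1.64409/37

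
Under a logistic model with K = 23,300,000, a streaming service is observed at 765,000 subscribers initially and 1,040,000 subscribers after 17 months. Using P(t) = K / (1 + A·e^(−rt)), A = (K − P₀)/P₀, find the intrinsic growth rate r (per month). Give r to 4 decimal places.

A = (23300000 − 765000)/765000 = 29.45752
1040000 = 23300000/(1 + 29.45752·e^(−r·17)) → e^(−17r) = (22.40385 − 1)/29.45752 = 0.726601
r = −ln(0.726601)/17 = 0.31938/17

r ≈ 0.0188 per month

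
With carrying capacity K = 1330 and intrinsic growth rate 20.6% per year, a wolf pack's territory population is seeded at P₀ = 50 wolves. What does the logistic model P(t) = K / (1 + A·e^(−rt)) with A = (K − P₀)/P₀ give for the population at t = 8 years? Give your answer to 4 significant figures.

≈ 224.4 wolves

A = (1330 − 50)/50 = 25.6
P(8) = 1330 / (1 + 25.6·e^(−0.206·8)) = 1330 / (1 + 25.6·0.192434)
= 1330 / 5.92632 ≈ 224.42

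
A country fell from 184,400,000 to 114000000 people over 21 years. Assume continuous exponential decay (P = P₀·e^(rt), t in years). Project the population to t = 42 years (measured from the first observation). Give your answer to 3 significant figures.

≈ 70,500,000 people

r = ln(114000000/184400000) / 21 ≈ -0.0229 per year
P(42) = 184400000 · e^(-0.0229·42) = 184400000 · 0.3822 ≈ 70477223.43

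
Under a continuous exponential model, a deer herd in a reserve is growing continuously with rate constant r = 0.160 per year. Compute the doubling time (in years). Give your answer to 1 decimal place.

doubling time ≈ 4.3 years

doubling time = ln(2) / |r| = 0.69315 / 0.16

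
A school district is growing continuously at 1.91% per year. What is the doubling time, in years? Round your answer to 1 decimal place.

doubling time = ln(2) / |r| = 0.69315 / 0.0191

doubling time ≈ 36.3 years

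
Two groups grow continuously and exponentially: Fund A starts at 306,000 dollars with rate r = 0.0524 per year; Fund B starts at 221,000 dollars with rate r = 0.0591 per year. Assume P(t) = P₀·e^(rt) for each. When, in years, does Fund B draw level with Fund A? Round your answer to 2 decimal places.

t ≈ 48.57 years

306000·e^(0.0524t) = 221000·e^(0.0591t)
306000/221000 = e^((0.0591 − 0.0524)t) → ln(1.38462) = 0.0067·t
t = 0.32542 / 0.0067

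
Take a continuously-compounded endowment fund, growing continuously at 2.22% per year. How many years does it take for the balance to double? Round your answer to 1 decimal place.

doubling time ≈ 31.2 years

doubling time = ln(2) / |r| = 0.69315 / 0.0222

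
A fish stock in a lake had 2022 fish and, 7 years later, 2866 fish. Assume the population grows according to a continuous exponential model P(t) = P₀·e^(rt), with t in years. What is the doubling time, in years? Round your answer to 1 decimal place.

r = ln(2866/2022) / 7 = ln(1.41741) / 7 ≈ 0.049833 per year
doubling time = ln 2 / |r| = 0.69315 / 0.049833

doubling time ≈ 13.9 years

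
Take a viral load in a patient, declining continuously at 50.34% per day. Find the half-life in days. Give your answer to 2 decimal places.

half-life = ln(2) / |r| = 0.69315 / 0.5034

half-life ≈ 1.38 days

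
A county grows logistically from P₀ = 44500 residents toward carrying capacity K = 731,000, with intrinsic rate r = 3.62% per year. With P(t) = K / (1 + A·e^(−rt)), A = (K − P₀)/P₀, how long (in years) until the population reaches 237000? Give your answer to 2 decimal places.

A = (731000 − 44500)/44500 = 15.42697
237000 = 731000/(1 + 15.42697·e^(−0.0362t)) → 1 + 15.42697·e^(−0.0362t) = 3.08439
e^(−0.0362t) = 0.135113 → t = ln(7.4012)/0.0362 = 2.00164/0.0362

t ≈ 55.29 years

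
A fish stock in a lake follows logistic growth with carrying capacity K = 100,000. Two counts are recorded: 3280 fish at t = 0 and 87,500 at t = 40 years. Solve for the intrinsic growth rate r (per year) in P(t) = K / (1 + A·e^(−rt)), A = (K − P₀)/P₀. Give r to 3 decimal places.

A = (100000 − 3280)/3280 = 29.4878
87500 = 100000/(1 + 29.4878·e^(−r·40)) → e^(−40r) = (1.14286 − 1)/29.4878 = 0.004845
r = −ln(0.004845)/40 = 5.32989/40

r ≈ 0.133 per year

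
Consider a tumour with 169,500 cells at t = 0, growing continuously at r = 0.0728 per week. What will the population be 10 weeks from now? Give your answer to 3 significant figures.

≈ 351,000 cells

P(10) = 169500 · e^(0.0728·10) = 169500 · e^(0.728)
= 169500 · 2.07093 ≈ 351023.41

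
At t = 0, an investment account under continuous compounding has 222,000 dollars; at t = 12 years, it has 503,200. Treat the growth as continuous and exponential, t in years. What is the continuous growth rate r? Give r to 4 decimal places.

503200 = 222000 · e^(r·12)
e^(12r) = 503200/222000 = 2.26667
r = ln(2.26667) / 12 = 0.81831 / 12

r ≈ 0.0682 per year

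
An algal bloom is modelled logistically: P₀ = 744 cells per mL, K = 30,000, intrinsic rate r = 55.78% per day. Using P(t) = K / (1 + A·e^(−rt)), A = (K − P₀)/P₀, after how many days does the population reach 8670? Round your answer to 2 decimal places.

t ≈ 4.97 days

A = (30000 − 744)/744 = 39.32258
8670 = 30000/(1 + 39.32258·e^(−0.5578t)) → 1 + 39.32258·e^(−0.5578t) = 3.46021
e^(−0.5578t) = 0.062565 → t = ln(15.98344)/0.5578 = 2.77155/0.5578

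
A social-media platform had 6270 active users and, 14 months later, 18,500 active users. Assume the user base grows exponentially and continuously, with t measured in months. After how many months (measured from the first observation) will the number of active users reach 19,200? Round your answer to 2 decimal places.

t ≈ 14.48 months

r = ln(18500/6270) / 14 ≈ 0.077285 per month
t = ln(19200/6270) / r = 1.11913 / 0.077285 ≈ 14.481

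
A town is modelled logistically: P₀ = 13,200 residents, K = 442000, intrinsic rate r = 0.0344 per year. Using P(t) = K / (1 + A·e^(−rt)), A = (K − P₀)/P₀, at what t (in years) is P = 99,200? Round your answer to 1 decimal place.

t ≈ 65.1 years

A = (442000 − 13200)/13200 = 32.48485
99200 = 442000/(1 + 32.48485·e^(−0.0344t)) → 1 + 32.48485·e^(−0.0344t) = 4.45565
e^(−0.0344t) = 0.106377 → t = ln(9.40052)/0.0344 = 2.24076/0.0344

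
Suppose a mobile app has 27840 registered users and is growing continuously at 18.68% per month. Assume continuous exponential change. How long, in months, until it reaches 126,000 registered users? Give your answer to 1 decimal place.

t ≈ 8.1 months

126000 = 27840 · e^(0.1868·t)
t = ln(126000/27840) / 0.1868 = ln(4.52586) / 0.1868 = 1.50981 / 0.1868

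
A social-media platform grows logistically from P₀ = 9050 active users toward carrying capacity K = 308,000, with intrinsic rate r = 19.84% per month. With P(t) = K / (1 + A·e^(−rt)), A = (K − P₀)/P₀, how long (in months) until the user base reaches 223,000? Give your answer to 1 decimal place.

A = (308000 − 9050)/9050 = 33.03315
223000 = 308000/(1 + 33.03315·e^(−0.1984t)) → 1 + 33.03315·e^(−0.1984t) = 1.38117
e^(−0.1984t) = 0.011539 → t = ln(86.66344)/0.1984 = 4.46203/0.1984

t ≈ 22.5 months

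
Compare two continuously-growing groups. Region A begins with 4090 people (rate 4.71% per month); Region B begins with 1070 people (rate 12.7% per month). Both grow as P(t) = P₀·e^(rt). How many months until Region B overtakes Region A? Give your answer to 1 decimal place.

t ≈ 16.8 months

4090·e^(0.0471t) = 1070·e^(0.127t)
4090/1070 = e^((0.127 − 0.0471)t) → ln(3.82243) = 0.0799·t
t = 1.34089 / 0.0799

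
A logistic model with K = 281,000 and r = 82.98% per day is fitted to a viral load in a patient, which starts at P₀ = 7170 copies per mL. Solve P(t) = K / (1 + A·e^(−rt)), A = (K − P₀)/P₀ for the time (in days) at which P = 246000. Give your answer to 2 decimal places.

A = (281000 − 7170)/7170 = 38.19107
246000 = 281000/(1 + 38.19107·e^(−0.8298t)) → 1 + 38.19107·e^(−0.8298t) = 1.14228
e^(−0.8298t) = 0.003725 → t = ln(268.42869)/0.8298 = 5.59259/0.8298

t ≈ 6.74 days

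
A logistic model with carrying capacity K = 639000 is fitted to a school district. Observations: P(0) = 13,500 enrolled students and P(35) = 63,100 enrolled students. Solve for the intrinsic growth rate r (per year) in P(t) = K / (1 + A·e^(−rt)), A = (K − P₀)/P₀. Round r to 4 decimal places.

A = (639000 − 13500)/13500 = 46.33333
63100 = 639000/(1 + 46.33333·e^(−r·35)) → e^(−35r) = (10.12678 − 1)/46.33333 = 0.196981
r = −ln(0.196981)/35 = 1.62465/35

r ≈ 0.0464 per year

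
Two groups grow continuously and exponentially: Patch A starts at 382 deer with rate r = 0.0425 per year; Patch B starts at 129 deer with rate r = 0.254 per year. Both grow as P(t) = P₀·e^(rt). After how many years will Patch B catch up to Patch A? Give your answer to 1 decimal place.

382·e^(0.0425t) = 129·e^(0.254t)
382/129 = e^((0.254 − 0.0425)t) → ln(2.96124) = 0.2115·t
t = 1.08561 / 0.2115

t ≈ 5.1 years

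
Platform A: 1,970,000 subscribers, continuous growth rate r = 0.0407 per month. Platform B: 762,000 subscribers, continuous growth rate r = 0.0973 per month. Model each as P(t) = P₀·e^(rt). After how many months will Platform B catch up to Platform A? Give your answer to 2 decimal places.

1970000·e^(0.0407t) = 762000·e^(0.0973t)
1970000/762000 = e^((0.0973 − 0.0407)t) → ln(2.5853) = 0.0566·t
t = 0.94984 / 0.0566

t ≈ 16.78 months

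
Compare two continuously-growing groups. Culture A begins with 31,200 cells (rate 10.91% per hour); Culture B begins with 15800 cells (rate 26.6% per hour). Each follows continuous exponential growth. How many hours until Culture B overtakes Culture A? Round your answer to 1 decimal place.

31200·e^(0.1091t) = 15800·e^(0.266t)
31200/15800 = e^((0.266 − 0.1091)t) → ln(1.97468) = 0.1569·t
t = 0.68041 / 0.1569

t ≈ 4.3 hours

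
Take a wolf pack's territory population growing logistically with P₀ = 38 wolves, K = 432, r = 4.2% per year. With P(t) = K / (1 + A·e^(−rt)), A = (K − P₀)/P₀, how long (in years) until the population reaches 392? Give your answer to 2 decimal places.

t ≈ 110.03 years

A = (432 − 38)/38 = 10.36842
392 = 432/(1 + 10.36842·e^(−0.042t)) → 1 + 10.36842·e^(−0.042t) = 1.10204
e^(−0.042t) = 0.009842 → t = ln(101.61053)/0.042 = 4.62115/0.042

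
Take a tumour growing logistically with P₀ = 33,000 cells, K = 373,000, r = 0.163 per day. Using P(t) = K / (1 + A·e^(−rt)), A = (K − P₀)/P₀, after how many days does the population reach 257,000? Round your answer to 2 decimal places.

A = (373000 − 33000)/33000 = 10.30303
257000 = 373000/(1 + 10.30303·e^(−0.163t)) → 1 + 10.30303·e^(−0.163t) = 1.45136
e^(−0.163t) = 0.043809 → t = ln(22.82654)/0.163 = 3.12792/0.163

t ≈ 19.19 days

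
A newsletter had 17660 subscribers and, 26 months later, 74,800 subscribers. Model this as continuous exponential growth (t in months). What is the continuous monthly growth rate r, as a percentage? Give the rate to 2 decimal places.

74800 = 17660 · e^(r·26)
e^(26r) = 74800/17660 = 4.23556
r = ln(4.23556) / 26 = 1.44352 / 26

r ≈ 5.55% per month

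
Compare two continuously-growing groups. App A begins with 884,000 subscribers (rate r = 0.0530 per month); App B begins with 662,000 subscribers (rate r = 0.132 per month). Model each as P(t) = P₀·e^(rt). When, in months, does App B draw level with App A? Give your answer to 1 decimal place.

t ≈ 3.7 months

884000·e^(0.053t) = 662000·e^(0.132t)
884000/662000 = e^((0.132 − 0.053)t) → ln(1.33535) = 0.079·t
t = 0.28919 / 0.079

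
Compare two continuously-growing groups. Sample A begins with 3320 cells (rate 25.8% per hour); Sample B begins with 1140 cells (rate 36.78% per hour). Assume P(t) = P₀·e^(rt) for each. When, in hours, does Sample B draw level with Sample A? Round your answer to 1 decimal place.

3320·e^(0.258t) = 1140·e^(0.3678t)
3320/1140 = e^((0.3678 − 0.258)t) → ln(2.91228) = 0.1098·t
t = 1.06894 / 0.1098

t ≈ 9.7 hours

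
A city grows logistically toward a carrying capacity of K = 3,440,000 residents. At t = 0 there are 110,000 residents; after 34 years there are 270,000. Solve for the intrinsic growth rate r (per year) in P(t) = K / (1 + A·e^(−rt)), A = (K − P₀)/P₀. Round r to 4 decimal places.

r ≈ 0.0279 per year

A = (3440000 − 110000)/110000 = 30.27273
270000 = 3440000/(1 + 30.27273·e^(−r·34)) → e^(−34r) = (12.74074 − 1)/30.27273 = 0.387832
r = −ln(0.387832)/34 = 0.94718/34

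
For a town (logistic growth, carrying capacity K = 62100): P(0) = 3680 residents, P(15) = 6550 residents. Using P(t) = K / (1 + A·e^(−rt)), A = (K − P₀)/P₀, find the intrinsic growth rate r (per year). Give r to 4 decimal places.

A = (62100 − 3680)/3680 = 15.875
6550 = 62100/(1 + 15.875·e^(−r·15)) → e^(−15r) = (9.48092 − 1)/15.875 = 0.534231
r = −ln(0.534231)/15 = 0.62693/15

r ≈ 0.0418 per year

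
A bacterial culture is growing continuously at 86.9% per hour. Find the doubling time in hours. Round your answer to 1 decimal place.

doubling time ≈ 0.8 hours

doubling time = ln(2) / |r| = 0.69315 / 0.869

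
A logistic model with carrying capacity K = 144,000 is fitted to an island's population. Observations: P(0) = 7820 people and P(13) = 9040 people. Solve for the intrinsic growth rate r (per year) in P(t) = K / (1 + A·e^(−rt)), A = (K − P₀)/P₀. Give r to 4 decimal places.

A = (144000 − 7820)/7820 = 17.41432
9040 = 144000/(1 + 17.41432·e^(−r·13)) → e^(−13r) = (15.9292 − 1)/17.41432 = 0.857295
r = −ln(0.857295)/13 = 0.15397/13

r ≈ 0.0118 per year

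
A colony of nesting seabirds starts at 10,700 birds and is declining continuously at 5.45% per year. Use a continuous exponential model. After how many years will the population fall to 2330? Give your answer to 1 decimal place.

t ≈ 28.0 years

2330 = 10700 · e^(-0.0545·t)
t = ln(2330/10700) / -0.0545 = ln(0.21776) / -0.0545 = -1.52438 / -0.0545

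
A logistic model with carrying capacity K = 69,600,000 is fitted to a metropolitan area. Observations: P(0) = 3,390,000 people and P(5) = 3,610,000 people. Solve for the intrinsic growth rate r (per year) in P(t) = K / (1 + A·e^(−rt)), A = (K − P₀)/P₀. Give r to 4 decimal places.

r ≈ 0.0132 per year

A = (69600000 − 3390000)/3390000 = 19.53097
3610000 = 69600000/(1 + 19.53097·e^(−r·5)) → e^(−5r) = (19.27978 − 1)/19.53097 = 0.935938
r = −ln(0.935938)/5 = 0.06621/5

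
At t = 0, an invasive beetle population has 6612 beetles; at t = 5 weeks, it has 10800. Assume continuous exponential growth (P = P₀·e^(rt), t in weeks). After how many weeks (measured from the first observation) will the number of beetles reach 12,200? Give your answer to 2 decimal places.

t ≈ 6.24 weeks

r = ln(10800/6612) / 5 ≈ 0.098132 per week
t = ln(12200/6612) / r = 0.61255 / 0.098132 ≈ 6.242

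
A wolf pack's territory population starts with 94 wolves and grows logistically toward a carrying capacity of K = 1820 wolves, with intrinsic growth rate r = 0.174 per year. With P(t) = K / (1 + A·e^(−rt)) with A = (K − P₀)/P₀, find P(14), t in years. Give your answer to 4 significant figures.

≈ 698.2 wolves

A = (1820 − 94)/94 = 18.3617
P(14) = 1820 / (1 + 18.3617·e^(−0.174·14)) = 1820 / (1 + 18.3617·0.08751)
= 1820 / 2.60684 ≈ 698.16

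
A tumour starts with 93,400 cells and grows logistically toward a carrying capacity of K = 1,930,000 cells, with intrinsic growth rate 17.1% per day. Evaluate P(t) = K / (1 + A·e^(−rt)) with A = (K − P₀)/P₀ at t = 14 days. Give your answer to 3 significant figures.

A = (1930000 − 93400)/93400 = 19.66381
P(14) = 1930000 / (1 + 19.66381·e^(−0.171·14)) = 1930000 / (1 + 19.66381·0.091264)
= 1930000 / 2.7946 ≈ 690618.59

≈ 691,000 cells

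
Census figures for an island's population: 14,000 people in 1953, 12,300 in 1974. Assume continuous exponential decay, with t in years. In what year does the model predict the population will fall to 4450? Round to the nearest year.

year 2139

r = ln(12300/14000) / 21 = -0.12946/21 ≈ -0.006165 per year
t = ln(4450/14000) / r = -1.14615/-0.006165 ≈ 185.92 years after 1953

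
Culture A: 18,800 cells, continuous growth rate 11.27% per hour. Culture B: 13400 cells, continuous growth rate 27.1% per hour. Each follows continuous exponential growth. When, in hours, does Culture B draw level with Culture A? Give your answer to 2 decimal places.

t ≈ 2.14 hours

18800·e^(0.1127t) = 13400·e^(0.271t)
18800/13400 = e^((0.271 − 0.1127)t) → ln(1.40299) = 0.1583·t
t = 0.3386 / 0.1583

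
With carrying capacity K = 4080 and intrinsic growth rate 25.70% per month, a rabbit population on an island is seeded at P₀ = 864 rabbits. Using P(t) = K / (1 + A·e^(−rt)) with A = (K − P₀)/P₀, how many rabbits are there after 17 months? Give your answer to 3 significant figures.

≈ 3,900 rabbits

A = (4080 − 864)/864 = 3.72222
P(17) = 4080 / (1 + 3.72222·e^(−0.257·17)) = 4080 / (1 + 3.72222·0.012664)
= 4080 / 1.04714 ≈ 3896.34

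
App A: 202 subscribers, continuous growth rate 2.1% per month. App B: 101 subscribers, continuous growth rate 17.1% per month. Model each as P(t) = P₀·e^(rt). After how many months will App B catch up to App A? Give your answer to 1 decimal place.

t ≈ 4.6 months

202·e^(0.021t) = 101·e^(0.171t)
202/101 = e^((0.171 − 0.021)t) → ln(2) = 0.15·t
t = 0.69315 / 0.15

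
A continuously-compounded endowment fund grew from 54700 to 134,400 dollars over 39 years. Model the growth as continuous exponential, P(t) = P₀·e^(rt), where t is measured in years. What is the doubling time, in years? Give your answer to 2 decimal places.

doubling time ≈ 30.07 years

r = ln(134400/54700) / 39 = ln(2.45704) / 39 ≈ 0.02305 per year
doubling time = ln 2 / |r| = 0.69315 / 0.02305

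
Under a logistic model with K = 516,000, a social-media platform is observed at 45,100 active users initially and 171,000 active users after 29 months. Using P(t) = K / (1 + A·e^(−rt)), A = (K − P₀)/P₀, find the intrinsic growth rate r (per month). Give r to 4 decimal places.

r ≈ 0.0567 per month

A = (516000 − 45100)/45100 = 10.44124
171000 = 516000/(1 + 10.44124·e^(−r·29)) → e^(−29r) = (3.01754 − 1)/10.44124 = 0.193228
r = −ln(0.193228)/29 = 1.64388/29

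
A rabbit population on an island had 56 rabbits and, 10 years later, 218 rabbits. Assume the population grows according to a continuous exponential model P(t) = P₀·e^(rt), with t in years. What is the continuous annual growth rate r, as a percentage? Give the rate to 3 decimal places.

r ≈ 13.591% per year

218 = 56 · e^(r·10)
e^(10r) = 218/56 = 3.89286
r = ln(3.89286) / 10 = 1.35914 / 10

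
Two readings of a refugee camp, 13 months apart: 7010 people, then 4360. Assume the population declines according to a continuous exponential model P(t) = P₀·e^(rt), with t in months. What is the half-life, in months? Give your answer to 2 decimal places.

half-life ≈ 18.98 months

r = ln(4360/7010) / 13 = ln(0.62197) / 13 ≈ -0.036528 per month
half-life = ln 2 / |r| = 0.69315 / 0.036528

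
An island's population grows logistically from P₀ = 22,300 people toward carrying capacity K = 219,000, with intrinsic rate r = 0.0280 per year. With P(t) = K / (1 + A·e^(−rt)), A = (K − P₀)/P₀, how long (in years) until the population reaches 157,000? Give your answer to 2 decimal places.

A = (219000 − 22300)/22300 = 8.82063
157000 = 219000/(1 + 8.82063·e^(−0.028t)) → 1 + 8.82063·e^(−0.028t) = 1.3949
e^(−0.028t) = 0.044771 → t = ln(22.33611)/0.028 = 3.1062/0.028

t ≈ 110.94 years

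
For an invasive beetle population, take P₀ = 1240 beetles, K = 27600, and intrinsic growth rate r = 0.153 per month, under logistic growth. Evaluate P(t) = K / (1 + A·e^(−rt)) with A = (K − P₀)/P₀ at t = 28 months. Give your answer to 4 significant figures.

≈ 21,340 beetles

A = (27600 − 1240)/1240 = 21.25806
P(28) = 27600 / (1 + 21.25806·e^(−0.153·28)) = 27600 / (1 + 21.25806·0.013787)
= 27600 / 1.29309 ≈ 21344.16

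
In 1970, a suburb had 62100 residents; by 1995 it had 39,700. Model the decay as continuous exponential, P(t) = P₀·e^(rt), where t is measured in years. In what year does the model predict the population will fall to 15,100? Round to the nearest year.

r = ln(39700/62100) / 25 = -0.44739/25 ≈ -0.017896 per year
t = ln(15100/62100) / r = -1.41405/-0.017896 ≈ 79.02 years after 1970

year 2049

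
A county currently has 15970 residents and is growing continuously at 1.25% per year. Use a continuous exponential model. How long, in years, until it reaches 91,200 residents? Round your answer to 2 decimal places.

91200 = 15970 · e^(0.0125·t)
t = ln(91200/15970) / 0.0125 = ln(5.71071) / 0.0125 = 1.74234 / 0.0125

t ≈ 139.39 years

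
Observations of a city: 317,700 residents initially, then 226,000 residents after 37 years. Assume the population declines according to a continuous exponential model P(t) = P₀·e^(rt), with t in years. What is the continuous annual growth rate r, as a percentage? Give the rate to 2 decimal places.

r ≈ -0.92% per year

226000 = 317700 · e^(r·37)
e^(37r) = 226000/317700 = 0.71136
r = ln(0.71136) / 37 = -0.34057 / 37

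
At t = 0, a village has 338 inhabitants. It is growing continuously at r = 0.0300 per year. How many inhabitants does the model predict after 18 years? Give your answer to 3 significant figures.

P(18) = 338 · e^(0.03·18) = 338 · e^(0.54)
= 338 · 1.71601 ≈ 580.01

≈ 580 inhabitants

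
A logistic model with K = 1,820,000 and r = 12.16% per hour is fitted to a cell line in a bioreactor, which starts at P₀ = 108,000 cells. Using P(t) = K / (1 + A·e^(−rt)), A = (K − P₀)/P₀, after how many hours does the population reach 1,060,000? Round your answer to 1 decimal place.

t ≈ 25.5 hours

A = (1820000 − 108000)/108000 = 15.85185
1060000 = 1820000/(1 + 15.85185·e^(−0.1216t)) → 1 + 15.85185·e^(−0.1216t) = 1.71698
e^(−0.1216t) = 0.04523 → t = ln(22.10916)/0.1216 = 3.09599/0.1216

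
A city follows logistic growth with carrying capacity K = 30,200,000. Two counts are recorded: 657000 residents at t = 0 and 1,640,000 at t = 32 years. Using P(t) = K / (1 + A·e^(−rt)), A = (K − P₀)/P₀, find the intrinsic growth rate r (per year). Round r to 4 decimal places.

r ≈ 0.0296 per year

A = (30200000 − 657000)/657000 = 44.96651
1640000 = 30200000/(1 + 44.96651·e^(−r·32)) → e^(−32r) = (18.41463 − 1)/44.96651 = 0.38728
r = −ln(0.38728)/32 = 0.94861/32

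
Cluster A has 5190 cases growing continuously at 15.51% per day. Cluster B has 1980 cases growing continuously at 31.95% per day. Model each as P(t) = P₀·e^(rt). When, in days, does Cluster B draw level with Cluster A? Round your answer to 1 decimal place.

t ≈ 5.9 days

5190·e^(0.1551t) = 1980·e^(0.3195t)
5190/1980 = e^((0.3195 − 0.1551)t) → ln(2.62121) = 0.1644·t
t = 0.96364 / 0.1644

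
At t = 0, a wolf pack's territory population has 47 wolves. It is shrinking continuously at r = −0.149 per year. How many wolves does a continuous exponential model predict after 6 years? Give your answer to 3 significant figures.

P(6) = 47 · e^(-0.149·6) = 47 · e^(-0.894)
= 47 · 0.40902 ≈ 19.22

≈ 19.2 wolves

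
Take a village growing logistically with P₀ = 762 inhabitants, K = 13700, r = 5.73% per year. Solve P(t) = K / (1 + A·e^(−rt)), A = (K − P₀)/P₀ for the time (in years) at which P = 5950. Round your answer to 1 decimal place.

A = (13700 − 762)/762 = 16.979
5950 = 13700/(1 + 16.979·e^(−0.0573t)) → 1 + 16.979·e^(−0.0573t) = 2.30252
e^(−0.0573t) = 0.076714 → t = ln(13.03549)/0.0573 = 2.56768/0.0573

t ≈ 44.8 years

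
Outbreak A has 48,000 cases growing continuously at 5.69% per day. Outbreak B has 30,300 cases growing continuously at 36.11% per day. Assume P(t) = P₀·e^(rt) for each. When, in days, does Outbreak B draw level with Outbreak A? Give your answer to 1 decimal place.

t ≈ 1.5 days

48000·e^(0.0569t) = 30300·e^(0.3611t)
48000/30300 = e^((0.3611 − 0.0569)t) → ln(1.58416) = 0.3042·t
t = 0.46005 / 0.3042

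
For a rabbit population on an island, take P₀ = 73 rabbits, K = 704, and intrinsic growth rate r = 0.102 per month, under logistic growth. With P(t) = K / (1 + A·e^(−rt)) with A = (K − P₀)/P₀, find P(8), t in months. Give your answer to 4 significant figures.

≈ 146.0 rabbits

A = (704 − 73)/73 = 8.64384
P(8) = 704 / (1 + 8.64384·e^(−0.102·8)) = 704 / (1 + 8.64384·0.442197)
= 704 / 4.82228 ≈ 145.99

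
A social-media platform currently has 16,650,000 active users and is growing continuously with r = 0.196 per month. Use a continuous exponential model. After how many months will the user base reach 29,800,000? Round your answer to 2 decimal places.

t ≈ 2.97 months

29800000 = 16650000 · e^(0.196·t)
t = ln(29800000/16650000) / 0.196 = ln(1.78979) / 0.196 = 0.5821 / 0.196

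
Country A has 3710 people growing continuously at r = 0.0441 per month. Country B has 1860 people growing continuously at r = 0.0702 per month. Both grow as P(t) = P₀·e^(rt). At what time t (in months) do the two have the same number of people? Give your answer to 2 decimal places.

t ≈ 26.45 months

3710·e^(0.0441t) = 1860·e^(0.0702t)
3710/1860 = e^((0.0702 − 0.0441)t) → ln(1.99462) = 0.0261·t
t = 0.69046 / 0.0261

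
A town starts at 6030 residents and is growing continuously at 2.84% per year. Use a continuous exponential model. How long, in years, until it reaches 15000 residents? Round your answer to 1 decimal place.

t ≈ 32.1 years

15000 = 6030 · e^(0.0284·t)
t = ln(15000/6030) / 0.0284 = ln(2.48756) / 0.0284 = 0.9113 / 0.0284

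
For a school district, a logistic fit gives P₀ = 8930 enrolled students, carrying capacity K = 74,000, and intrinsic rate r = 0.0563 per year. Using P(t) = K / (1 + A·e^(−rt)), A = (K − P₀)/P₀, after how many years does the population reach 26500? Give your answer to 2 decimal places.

t ≈ 24.91 years

A = (74000 − 8930)/8930 = 7.28667
26500 = 74000/(1 + 7.28667·e^(−0.0563t)) → 1 + 7.28667·e^(−0.0563t) = 2.79245
e^(−0.0563t) = 0.245991 → t = ln(4.0652)/0.0563 = 1.40246/0.0563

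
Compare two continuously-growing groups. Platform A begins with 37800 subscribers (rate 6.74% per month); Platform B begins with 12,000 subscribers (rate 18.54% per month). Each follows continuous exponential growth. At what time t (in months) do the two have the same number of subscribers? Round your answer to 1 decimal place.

t ≈ 9.7 months

37800·e^(0.0674t) = 12000·e^(0.1854t)
37800/12000 = e^((0.1854 − 0.0674)t) → ln(3.15) = 0.118·t
t = 1.1474 / 0.118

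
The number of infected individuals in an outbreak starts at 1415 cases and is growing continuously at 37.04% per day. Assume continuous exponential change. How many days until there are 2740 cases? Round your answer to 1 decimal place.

2740 = 1415 · e^(0.3704·t)
t = ln(2740/1415) / 0.3704 = ln(1.9364) / 0.3704 = 0.66083 / 0.3704

t ≈ 1.8 days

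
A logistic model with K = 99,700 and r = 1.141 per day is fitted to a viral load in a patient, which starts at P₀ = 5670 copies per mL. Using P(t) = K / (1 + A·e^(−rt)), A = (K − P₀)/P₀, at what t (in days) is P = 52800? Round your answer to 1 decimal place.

A = (99700 − 5670)/5670 = 16.58377
52800 = 99700/(1 + 16.58377·e^(−1.141t)) → 1 + 16.58377·e^(−1.141t) = 1.88826
e^(−1.141t) = 0.053562 → t = ln(18.67001)/1.141 = 2.92692/1.141

t ≈ 2.6 days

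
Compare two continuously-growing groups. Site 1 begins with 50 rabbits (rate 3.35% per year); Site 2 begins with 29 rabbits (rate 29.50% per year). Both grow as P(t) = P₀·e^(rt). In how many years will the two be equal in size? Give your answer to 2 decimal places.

50·e^(0.0335t) = 29·e^(0.295t)
50/29 = e^((0.295 − 0.0335)t) → ln(1.72414) = 0.2615·t
t = 0.54473 / 0.2615

t ≈ 2.08 years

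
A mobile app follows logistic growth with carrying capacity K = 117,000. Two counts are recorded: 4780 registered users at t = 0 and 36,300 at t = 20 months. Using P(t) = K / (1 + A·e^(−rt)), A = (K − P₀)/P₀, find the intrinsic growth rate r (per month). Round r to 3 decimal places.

r ≈ 0.118 per month

A = (117000 − 4780)/4780 = 23.47699
36300 = 117000/(1 + 23.47699·e^(−r·20)) → e^(−20r) = (3.22314 − 1)/23.47699 = 0.094694
r = −ln(0.094694)/20 = 2.3571/20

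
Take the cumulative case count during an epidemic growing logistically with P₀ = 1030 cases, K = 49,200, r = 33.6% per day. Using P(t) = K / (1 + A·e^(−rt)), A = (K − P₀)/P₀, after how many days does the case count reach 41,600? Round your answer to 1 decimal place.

t ≈ 16.5 days

A = (49200 − 1030)/1030 = 46.76699
41600 = 49200/(1 + 46.76699·e^(−0.336t)) → 1 + 46.76699·e^(−0.336t) = 1.18269
e^(−0.336t) = 0.003906 → t = ln(255.98774)/0.336 = 5.54513/0.336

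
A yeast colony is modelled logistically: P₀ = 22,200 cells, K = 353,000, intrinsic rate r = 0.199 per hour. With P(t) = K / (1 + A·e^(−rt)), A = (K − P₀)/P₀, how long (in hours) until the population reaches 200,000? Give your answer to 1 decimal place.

A = (353000 − 22200)/22200 = 14.9009
200000 = 353000/(1 + 14.9009·e^(−0.199t)) → 1 + 14.9009·e^(−0.199t) = 1.765
e^(−0.199t) = 0.051339 → t = ln(19.4783)/0.199 = 2.9693/0.199

t ≈ 14.9 hours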